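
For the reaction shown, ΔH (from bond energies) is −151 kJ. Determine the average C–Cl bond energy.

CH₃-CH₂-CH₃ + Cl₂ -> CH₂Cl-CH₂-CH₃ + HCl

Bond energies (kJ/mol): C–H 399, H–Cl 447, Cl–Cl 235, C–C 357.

Let D be the C–Cl bond energy.
Σ(broken) = 2×357 + 8×399 + 1×235 = 4141
Σ(formed) = 2×357 + 1×D + 7×399 + 1×447 = 3954 + D
ΔH = Σ(broken) − Σ(formed) = (4141) − (3954 + D) = +187 − D
Setting this equal to −151 kJ gives D = 338 kJ/mol.

D(C–Cl) ≈ 338 kJ/mol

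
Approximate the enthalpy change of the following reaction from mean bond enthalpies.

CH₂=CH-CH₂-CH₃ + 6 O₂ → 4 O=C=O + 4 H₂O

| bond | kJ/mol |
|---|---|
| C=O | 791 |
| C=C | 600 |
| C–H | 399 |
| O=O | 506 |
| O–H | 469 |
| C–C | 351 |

ΔH ≈ −2550 kJ

Bonds broken (reactants):
  C–C: 2 × 351 = 702
  C–H: 8 × 399 = 3192
  C=C: 1 × 600 = 600
  O=O: 6 × 506 = 3036
  Σ(broken) = 7530 kJ
Bonds formed (products):
  C=O: 8 × 791 = 6328
  O–H: 8 × 469 = 3752
  Σ(formed) = 10080 kJ
ΔH = Σ(broken) − Σ(formed) = 7530 − 10080 = −2550 kJ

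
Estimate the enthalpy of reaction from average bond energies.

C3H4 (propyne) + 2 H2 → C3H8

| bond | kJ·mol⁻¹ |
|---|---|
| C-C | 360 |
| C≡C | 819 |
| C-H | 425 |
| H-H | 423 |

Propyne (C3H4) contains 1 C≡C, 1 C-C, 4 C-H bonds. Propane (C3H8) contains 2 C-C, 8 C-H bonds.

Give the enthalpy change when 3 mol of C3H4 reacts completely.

Bonds broken (reactants):
  C≡C: 1 × 819 = 819
  C-C: 1 × 360 = 360
  C-H: 4 × 425 = 1700
  H-H: 2 × 423 = 846
  Σ(broken) = 3725 kJ
Bonds formed (products):
  C-C: 2 × 360 = 720
  C-H: 8 × 425 = 3400
  Σ(formed) = 4120 kJ
ΔH = Σ(broken) − Σ(formed) = 3725 − 4120 = −395 kJ
For 3× the reaction as written: 3 × (−395) = −1185 kJ

ΔH = −1185 kJ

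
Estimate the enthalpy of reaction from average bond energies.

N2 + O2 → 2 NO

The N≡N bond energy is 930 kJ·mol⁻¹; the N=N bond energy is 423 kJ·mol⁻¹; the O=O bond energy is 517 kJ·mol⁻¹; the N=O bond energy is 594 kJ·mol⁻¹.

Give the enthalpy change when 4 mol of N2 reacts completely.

Bonds broken (reactants):
  N≡N: 1 × 930 = 930
  O=O: 1 × 517 = 517
  Σ(broken) = 1447 kJ
Bonds formed (products):
  N=O: 2 × 594 = 1188
  Σ(formed) = 1188 kJ
ΔH = Σ(broken) − Σ(formed) = 1447 − 1188 = +259 kJ
For 4× the reaction as written: 4 × (+259) = +1036 kJ

ΔH = +1036 kJ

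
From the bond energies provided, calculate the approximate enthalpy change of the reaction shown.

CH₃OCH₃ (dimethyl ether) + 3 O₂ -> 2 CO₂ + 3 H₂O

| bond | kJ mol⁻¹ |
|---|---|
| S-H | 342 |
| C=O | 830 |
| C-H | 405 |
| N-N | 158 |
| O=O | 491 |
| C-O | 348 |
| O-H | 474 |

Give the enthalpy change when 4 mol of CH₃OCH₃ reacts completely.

ΔH = −6260 kJ

Bonds broken (reactants):
  C-H: 6 × 405 = 2430
  C-O: 2 × 348 = 696
  O=O: 3 × 491 = 1473
  Σ(broken) = 4599 kJ
Bonds formed (products):
  C=O: 4 × 830 = 3320
  O-H: 6 × 474 = 2844
  Σ(formed) = 6164 kJ
ΔH = Σ(broken) − Σ(formed) = 4599 − 6164 = −1565 kJ
For 4× the reaction as written: 4 × (−1565) = −6260 kJ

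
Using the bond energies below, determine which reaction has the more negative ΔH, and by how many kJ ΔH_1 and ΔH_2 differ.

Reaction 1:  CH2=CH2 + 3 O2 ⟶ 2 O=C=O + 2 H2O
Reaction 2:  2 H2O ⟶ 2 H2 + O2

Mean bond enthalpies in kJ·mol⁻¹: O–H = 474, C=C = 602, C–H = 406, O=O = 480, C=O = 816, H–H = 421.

Reaction 1:
  Bonds broken (reactants):
    C–H: 4 × 406 = 1624
    C=C: 1 × 602 = 602
    O=O: 3 × 480 = 1440
    Σ(broken) = 3666 kJ
  Bonds formed (products):
    C=O: 4 × 816 = 3264
    O–H: 4 × 474 = 1896
    Σ(formed) = 5160 kJ
  ΔH_1 = 3666 − 5160 = −1494 kJ
Reaction 2:
  Bonds broken (reactants):
    O–H: 4 × 474 = 1896
    Σ(broken) = 1896 kJ
  Bonds formed (products):
    H–H: 2 × 421 = 842
    O=O: 1 × 480 = 480
    Σ(formed) = 1322 kJ
  ΔH_2 = 1896 − 1322 = +574 kJ
ΔH_1 − ΔH_2 = −2068 kJ, so reaction 1 has the more negative ΔH; |ΔH_1 − ΔH_2| = 2068 kJ.

Reaction 1, by 2068 kJ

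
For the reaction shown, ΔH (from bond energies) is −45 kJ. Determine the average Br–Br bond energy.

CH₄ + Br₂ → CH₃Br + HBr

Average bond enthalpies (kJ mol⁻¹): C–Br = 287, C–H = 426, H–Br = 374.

Let D be the Br–Br bond energy.
Σ(broken) = 1×D + 4×426 = 1704 + D
Σ(formed) = 1×287 + 3×426 + 1×374 = 1939
ΔH = Σ(broken) − Σ(formed) = (1704 + D) − (1939) = −235 + D
Setting this equal to −45 kJ gives D = 190 kJ/mol.

D(Br–Br) ≈ 190 kJ/mol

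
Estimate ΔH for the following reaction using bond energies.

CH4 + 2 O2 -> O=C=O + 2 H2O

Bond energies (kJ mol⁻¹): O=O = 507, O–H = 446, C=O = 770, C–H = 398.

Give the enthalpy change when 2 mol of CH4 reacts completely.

Bonds broken (reactants):
  C–H: 4 × 398 = 1592
  O=O: 2 × 507 = 1014
  Σ(broken) = 2606 kJ
Bonds formed (products):
  C=O: 2 × 770 = 1540
  O–H: 4 × 446 = 1784
  Σ(formed) = 3324 kJ
ΔH = Σ(broken) − Σ(formed) = 2606 − 3324 = −718 kJ
For 2× the reaction as written: 2 × (−718) = −1436 kJ

ΔH = −1436 kJ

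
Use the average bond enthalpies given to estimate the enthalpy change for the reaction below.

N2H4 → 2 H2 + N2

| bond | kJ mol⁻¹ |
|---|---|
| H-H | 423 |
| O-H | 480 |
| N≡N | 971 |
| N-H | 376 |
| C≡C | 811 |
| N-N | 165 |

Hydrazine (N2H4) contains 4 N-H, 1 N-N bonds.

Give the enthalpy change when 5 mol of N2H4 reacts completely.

ΔH = −740 kJ

Bonds broken (reactants):
  N-H: 4 × 376 = 1504
  N-N: 1 × 165 = 165
  Σ(broken) = 1669 kJ
Bonds formed (products):
  H-H: 2 × 423 = 846
  N≡N: 1 × 971 = 971
  Σ(formed) = 1817 kJ
ΔH = Σ(broken) − Σ(formed) = 1669 − 1817 = −148 kJ
For 5× the reaction as written: 5 × (−148) = −740 kJ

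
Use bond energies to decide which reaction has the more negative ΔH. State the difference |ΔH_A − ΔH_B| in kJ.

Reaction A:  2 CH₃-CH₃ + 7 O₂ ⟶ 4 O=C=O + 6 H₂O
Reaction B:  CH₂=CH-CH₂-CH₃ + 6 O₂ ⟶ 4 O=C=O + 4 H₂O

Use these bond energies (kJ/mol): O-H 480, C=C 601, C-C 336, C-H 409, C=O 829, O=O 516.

Reaction A:
  Bonds broken (reactants):
    C-C: 2 × 336 = 672
    C-H: 12 × 409 = 4908
    O=O: 7 × 516 = 3612
    Σ(broken) = 9192 kJ
  Bonds formed (products):
    C=O: 8 × 829 = 6632
    O-H: 12 × 480 = 5760
    Σ(formed) = 12392 kJ
  ΔH_A = 9192 − 12392 = −3200 kJ
Reaction B:
  Bonds broken (reactants):
    C-C: 2 × 336 = 672
    C-H: 8 × 409 = 3272
    C=C: 1 × 601 = 601
    O=O: 6 × 516 = 3096
    Σ(broken) = 7641 kJ
  Bonds formed (products):
    C=O: 8 × 829 = 6632
    O-H: 8 × 480 = 3840
    Σ(formed) = 10472 kJ
  ΔH_B = 7641 − 10472 = −2831 kJ
ΔH_A − ΔH_B = −369 kJ, so reaction A has the more negative ΔH; |ΔH_A − ΔH_B| = 369 kJ.

Reaction A, by 369 kJ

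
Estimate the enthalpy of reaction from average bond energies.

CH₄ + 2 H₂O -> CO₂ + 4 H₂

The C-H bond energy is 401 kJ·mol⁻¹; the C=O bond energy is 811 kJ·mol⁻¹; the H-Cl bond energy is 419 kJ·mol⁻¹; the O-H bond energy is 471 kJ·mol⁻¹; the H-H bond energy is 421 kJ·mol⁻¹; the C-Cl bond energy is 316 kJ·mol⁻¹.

ΔH ≈ +182 kJ

Bonds broken (reactants):
  C-H: 4 × 401 = 1604
  O-H: 4 × 471 = 1884
  Σ(broken) = 3488 kJ
Bonds formed (products):
  C=O: 2 × 811 = 1622
  H-H: 4 × 421 = 1684
  Σ(formed) = 3306 kJ
ΔH = Σ(broken) − Σ(formed) = 3488 − 3306 = +182 kJ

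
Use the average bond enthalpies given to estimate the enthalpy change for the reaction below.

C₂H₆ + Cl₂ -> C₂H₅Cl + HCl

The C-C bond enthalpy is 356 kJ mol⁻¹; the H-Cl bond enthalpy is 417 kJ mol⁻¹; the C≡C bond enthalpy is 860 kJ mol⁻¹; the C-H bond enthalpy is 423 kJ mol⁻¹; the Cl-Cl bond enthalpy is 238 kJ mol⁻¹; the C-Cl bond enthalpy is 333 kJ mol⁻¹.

ΔH ≈ −89 kJ

Bonds broken (reactants):
  C-C: 1 × 356 = 356
  C-H: 6 × 423 = 2538
  Cl-Cl: 1 × 238 = 238
  Σ(broken) = 3132 kJ
Bonds formed (products):
  C-C: 1 × 356 = 356
  C-Cl: 1 × 333 = 333
  C-H: 5 × 423 = 2115
  H-Cl: 1 × 417 = 417
  Σ(formed) = 3221 kJ
ΔH = Σ(broken) − Σ(formed) = 3132 − 3221 = −89 kJ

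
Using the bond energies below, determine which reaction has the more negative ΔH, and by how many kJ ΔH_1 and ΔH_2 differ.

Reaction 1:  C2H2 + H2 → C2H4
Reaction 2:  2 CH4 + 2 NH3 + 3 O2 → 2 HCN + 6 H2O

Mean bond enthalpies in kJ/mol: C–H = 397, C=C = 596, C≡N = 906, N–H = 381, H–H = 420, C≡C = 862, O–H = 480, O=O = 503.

Reaction 1:
  Bonds broken (reactants):
    C≡C: 1 × 862 = 862
    C–H: 2 × 397 = 794
    H–H: 1 × 420 = 420
    Σ(broken) = 2076 kJ
  Bonds formed (products):
    C–H: 4 × 397 = 1588
    C=C: 1 × 596 = 596
    Σ(formed) = 2184 kJ
  ΔH_1 = 2076 − 2184 = −108 kJ
Reaction 2:
  Bonds broken (reactants):
    C–H: 8 × 397 = 3176
    N–H: 6 × 381 = 2286
    O=O: 3 × 503 = 1509
    Σ(broken) = 6971 kJ
  Bonds formed (products):
    C≡N: 2 × 906 = 1812
    C–H: 2 × 397 = 794
    O–H: 12 × 480 = 5760
    Σ(formed) = 8366 kJ
  ΔH_2 = 6971 − 8366 = −1395 kJ
ΔH_1 − ΔH_2 = +1287 kJ, so reaction 2 has the more negative ΔH; |ΔH_1 − ΔH_2| = 1287 kJ.

Reaction 2, by 1287 kJ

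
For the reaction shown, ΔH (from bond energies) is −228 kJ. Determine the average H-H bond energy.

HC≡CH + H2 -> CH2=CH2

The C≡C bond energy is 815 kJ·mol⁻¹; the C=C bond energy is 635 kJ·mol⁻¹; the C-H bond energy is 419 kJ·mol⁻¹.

D(H-H) ≈ 430 kJ/mol

Let D be the H-H bond energy.
Σ(broken) = 1×815 + 2×419 + 1×D = 1653 + D
Σ(formed) = 4×419 + 1×635 = 2311
ΔH = Σ(broken) − Σ(formed) = (1653 + D) − (2311) = −658 + D
Setting this equal to −228 kJ gives D = 430 kJ/mol.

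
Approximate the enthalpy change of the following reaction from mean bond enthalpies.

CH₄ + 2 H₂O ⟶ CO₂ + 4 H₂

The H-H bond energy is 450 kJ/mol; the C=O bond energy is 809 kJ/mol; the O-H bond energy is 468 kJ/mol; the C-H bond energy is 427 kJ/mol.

ΔH ≈ +162 kJ

Bonds broken (reactants):
  C-H: 4 × 427 = 1708
  O-H: 4 × 468 = 1872
  Σ(broken) = 3580 kJ
Bonds formed (products):
  C=O: 2 × 809 = 1618
  H-H: 4 × 450 = 1800
  Σ(formed) = 3418 kJ
ΔH = Σ(broken) − Σ(formed) = 3580 − 3418 = +162 kJ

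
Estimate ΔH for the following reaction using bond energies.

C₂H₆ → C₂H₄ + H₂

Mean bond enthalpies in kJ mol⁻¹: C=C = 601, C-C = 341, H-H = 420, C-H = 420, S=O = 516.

Bonds broken (reactants):
  C-C: 1 × 341 = 341
  C-H: 6 × 420 = 2520
  Σ(broken) = 2861 kJ
Bonds formed (products):
  C-H: 4 × 420 = 1680
  C=C: 1 × 601 = 601
  H-H: 1 × 420 = 420
  Σ(formed) = 2701 kJ
ΔH = Σ(broken) − Σ(formed) = 2861 − 2701 = +160 kJ

ΔH ≈ +160 kJ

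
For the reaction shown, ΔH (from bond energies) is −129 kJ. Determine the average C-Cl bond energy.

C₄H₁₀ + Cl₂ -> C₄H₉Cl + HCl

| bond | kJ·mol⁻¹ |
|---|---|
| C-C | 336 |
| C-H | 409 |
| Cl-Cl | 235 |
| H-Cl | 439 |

D(C-Cl) ≈ 334 kJ/mol

Let D be the C-Cl bond energy.
Σ(broken) = 3×336 + 10×409 + 1×235 = 5333
Σ(formed) = 3×336 + 1×D + 9×409 + 1×439 = 5128 + D
ΔH = Σ(broken) − Σ(formed) = (5333) − (5128 + D) = +205 − D
Setting this equal to −129 kJ gives D = 334 kJ/mol.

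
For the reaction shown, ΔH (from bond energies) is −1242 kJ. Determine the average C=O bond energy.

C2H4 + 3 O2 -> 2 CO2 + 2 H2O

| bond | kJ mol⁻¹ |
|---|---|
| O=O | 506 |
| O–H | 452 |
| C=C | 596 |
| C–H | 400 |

Let D be the C=O bond energy.
Σ(broken) = 4×400 + 1×596 + 3×506 = 3714
Σ(formed) = 4×D + 4×452 = 1808 + 4D
ΔH = Σ(broken) − Σ(formed) = (3714) − (1808 + 4D) = +1906 − 4D
Setting this equal to −1242 kJ gives 4D = 3148, so D = 787 kJ/mol.

D(C=O) ≈ 787 kJ/mol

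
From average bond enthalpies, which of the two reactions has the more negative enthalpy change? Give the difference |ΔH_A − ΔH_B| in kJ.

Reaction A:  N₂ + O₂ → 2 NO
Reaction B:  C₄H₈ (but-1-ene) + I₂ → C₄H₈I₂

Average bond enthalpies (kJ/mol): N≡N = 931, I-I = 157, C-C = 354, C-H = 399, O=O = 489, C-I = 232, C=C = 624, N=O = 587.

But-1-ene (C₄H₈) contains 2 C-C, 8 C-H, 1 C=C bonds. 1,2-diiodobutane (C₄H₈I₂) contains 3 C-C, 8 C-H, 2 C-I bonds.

Reaction B, by 283 kJ

Reaction A:
  Bonds broken (reactants):
    N≡N: 1 × 931 = 931
    O=O: 1 × 489 = 489
    Σ(broken) = 1420 kJ
  Bonds formed (products):
    N=O: 2 × 587 = 1174
    Σ(formed) = 1174 kJ
  ΔH_A = 1420 − 1174 = +246 kJ
Reaction B:
  Bonds broken (reactants):
    C-C: 2 × 354 = 708
    C-H: 8 × 399 = 3192
    C=C: 1 × 624 = 624
    I-I: 1 × 157 = 157
    Σ(broken) = 4681 kJ
  Bonds formed (products):
    C-C: 3 × 354 = 1062
    C-H: 8 × 399 = 3192
    C-I: 2 × 232 = 464
    Σ(formed) = 4718 kJ
  ΔH_B = 4681 − 4718 = −37 kJ
ΔH_A − ΔH_B = +283 kJ, so reaction B has the more negative ΔH; |ΔH_A − ΔH_B| = 283 kJ.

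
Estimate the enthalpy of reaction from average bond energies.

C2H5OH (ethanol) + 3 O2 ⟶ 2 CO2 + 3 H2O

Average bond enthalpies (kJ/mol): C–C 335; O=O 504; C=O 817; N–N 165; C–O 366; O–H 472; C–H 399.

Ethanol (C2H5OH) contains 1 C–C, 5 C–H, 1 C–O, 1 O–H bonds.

Bonds broken (reactants):
  C–C: 1 × 335 = 335
  C–H: 5 × 399 = 1995
  C–O: 1 × 366 = 366
  O–H: 1 × 472 = 472
  O=O: 3 × 504 = 1512
  Σ(broken) = 4680 kJ
Bonds formed (products):
  C=O: 4 × 817 = 3268
  O–H: 6 × 472 = 2832
  Σ(formed) = 6100 kJ
ΔH = Σ(broken) − Σ(formed) = 4680 − 6100 = −1420 kJ

ΔH ≈ −1420 kJ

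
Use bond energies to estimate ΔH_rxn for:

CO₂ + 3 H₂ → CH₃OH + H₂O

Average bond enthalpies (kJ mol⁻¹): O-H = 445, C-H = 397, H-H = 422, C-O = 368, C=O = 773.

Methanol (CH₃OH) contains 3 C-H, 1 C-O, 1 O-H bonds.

ΔH ≈ −82 kJ

Bonds broken (reactants):
  C=O: 2 × 773 = 1546
  H-H: 3 × 422 = 1266
  Σ(broken) = 2812 kJ
Bonds formed (products):
  C-H: 3 × 397 = 1191
  C-O: 1 × 368 = 368
  O-H: 3 × 445 = 1335
  Σ(formed) = 2894 kJ
ΔH = Σ(broken) − Σ(formed) = 2812 − 2894 = −82 kJ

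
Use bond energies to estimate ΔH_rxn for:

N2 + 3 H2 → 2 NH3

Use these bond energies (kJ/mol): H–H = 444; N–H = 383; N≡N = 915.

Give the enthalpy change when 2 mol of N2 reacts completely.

Bonds broken (reactants):
  H–H: 3 × 444 = 1332
  N≡N: 1 × 915 = 915
  Σ(broken) = 2247 kJ
Bonds formed (products):
  N–H: 6 × 383 = 2298
  Σ(formed) = 2298 kJ
ΔH = Σ(broken) − Σ(formed) = 2247 − 2298 = −51 kJ
For 2× the reaction as written: 2 × (−51) = −102 kJ

ΔH = −102 kJ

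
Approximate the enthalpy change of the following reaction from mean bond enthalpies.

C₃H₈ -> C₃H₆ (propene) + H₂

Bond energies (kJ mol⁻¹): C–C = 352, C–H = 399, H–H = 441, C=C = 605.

ΔH ≈ +104 kJ

Bonds broken (reactants):
  C–C: 2 × 352 = 704
  C–H: 8 × 399 = 3192
  Σ(broken) = 3896 kJ
Bonds formed (products):
  C–C: 1 × 352 = 352
  C–H: 6 × 399 = 2394
  C=C: 1 × 605 = 605
  H–H: 1 × 441 = 441
  Σ(formed) = 3792 kJ
ΔH = Σ(broken) − Σ(formed) = 3896 − 3792 = +104 kJ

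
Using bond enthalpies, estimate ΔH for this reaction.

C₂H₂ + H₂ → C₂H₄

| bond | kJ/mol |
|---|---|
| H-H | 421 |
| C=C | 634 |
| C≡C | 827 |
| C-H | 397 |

Bonds broken (reactants):
  C≡C: 1 × 827 = 827
  C-H: 2 × 397 = 794
  H-H: 1 × 421 = 421
  Σ(broken) = 2042 kJ
Bonds formed (products):
  C-H: 4 × 397 = 1588
  C=C: 1 × 634 = 634
  Σ(formed) = 2222 kJ
ΔH = Σ(broken) − Σ(formed) = 2042 − 2222 = −180 kJ

ΔH ≈ −180 kJ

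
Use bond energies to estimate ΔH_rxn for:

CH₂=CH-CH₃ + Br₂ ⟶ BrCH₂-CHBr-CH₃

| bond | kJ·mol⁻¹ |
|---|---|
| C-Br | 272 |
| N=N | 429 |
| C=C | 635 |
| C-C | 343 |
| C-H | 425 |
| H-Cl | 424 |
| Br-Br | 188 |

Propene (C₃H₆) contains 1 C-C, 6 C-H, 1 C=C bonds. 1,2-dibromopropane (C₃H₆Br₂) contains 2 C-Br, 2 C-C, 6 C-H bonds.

Bonds broken (reactants):
  Br-Br: 1 × 188 = 188
  C-C: 1 × 343 = 343
  C-H: 6 × 425 = 2550
  C=C: 1 × 635 = 635
  Σ(broken) = 3716 kJ
Bonds formed (products):
  C-Br: 2 × 272 = 544
  C-C: 2 × 343 = 686
  C-H: 6 × 425 = 2550
  Σ(formed) = 3780 kJ
ΔH = Σ(broken) − Σ(formed) = 3716 − 3780 = −64 kJ

ΔH ≈ −64 kJ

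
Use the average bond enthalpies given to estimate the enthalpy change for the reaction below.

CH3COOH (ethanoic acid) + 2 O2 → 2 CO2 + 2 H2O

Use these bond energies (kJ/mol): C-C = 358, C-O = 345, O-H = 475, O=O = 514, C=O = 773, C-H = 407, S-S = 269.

ΔH ≈ −792 kJ

Bonds broken (reactants):
  C-C: 1 × 358 = 358
  C-H: 3 × 407 = 1221
  C-O: 1 × 345 = 345
  C=O: 1 × 773 = 773
  O-H: 1 × 475 = 475
  O=O: 2 × 514 = 1028
  Σ(broken) = 4200 kJ
Bonds formed (products):
  C=O: 4 × 773 = 3092
  O-H: 4 × 475 = 1900
  Σ(formed) = 4992 kJ
ΔH = Σ(broken) − Σ(formed) = 4200 − 4992 = −792 kJ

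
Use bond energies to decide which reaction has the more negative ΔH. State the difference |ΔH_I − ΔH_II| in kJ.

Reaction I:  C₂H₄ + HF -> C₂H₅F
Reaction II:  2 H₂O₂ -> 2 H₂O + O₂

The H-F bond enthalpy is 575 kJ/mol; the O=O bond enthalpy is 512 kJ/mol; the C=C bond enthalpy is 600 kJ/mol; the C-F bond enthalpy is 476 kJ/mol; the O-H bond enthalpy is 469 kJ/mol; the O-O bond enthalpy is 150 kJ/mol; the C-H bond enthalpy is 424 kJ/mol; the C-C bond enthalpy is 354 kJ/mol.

Reaction II, by 133 kJ

Reaction I:
  Bonds broken (reactants):
    C-H: 4 × 424 = 1696
    C=C: 1 × 600 = 600
    H-F: 1 × 575 = 575
    Σ(broken) = 2871 kJ
  Bonds formed (products):
    C-C: 1 × 354 = 354
    C-F: 1 × 476 = 476
    C-H: 5 × 424 = 2120
    Σ(formed) = 2950 kJ
  ΔH_I = 2871 − 2950 = −79 kJ
Reaction II:
  Bonds broken (reactants):
    O-H: 4 × 469 = 1876
    O-O: 2 × 150 = 300
    Σ(broken) = 2176 kJ
  Bonds formed (products):
    O-H: 4 × 469 = 1876
    O=O: 1 × 512 = 512
    Σ(formed) = 2388 kJ
  ΔH_II = 2176 − 2388 = −212 kJ
ΔH_I − ΔH_II = +133 kJ, so reaction II has the more negative ΔH; |ΔH_I − ΔH_II| = 133 kJ.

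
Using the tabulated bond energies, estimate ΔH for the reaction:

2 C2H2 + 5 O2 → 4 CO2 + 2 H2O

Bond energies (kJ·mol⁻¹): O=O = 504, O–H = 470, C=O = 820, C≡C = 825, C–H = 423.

Bonds broken (reactants):
  C≡C: 2 × 825 = 1650
  C–H: 4 × 423 = 1692
  O=O: 5 × 504 = 2520
  Σ(broken) = 5862 kJ
Bonds formed (products):
  C=O: 8 × 820 = 6560
  O–H: 4 × 470 = 1880
  Σ(formed) = 8440 kJ
ΔH = Σ(broken) − Σ(formed) = 5862 − 8440 = −2578 kJ

ΔH ≈ −2578 kJ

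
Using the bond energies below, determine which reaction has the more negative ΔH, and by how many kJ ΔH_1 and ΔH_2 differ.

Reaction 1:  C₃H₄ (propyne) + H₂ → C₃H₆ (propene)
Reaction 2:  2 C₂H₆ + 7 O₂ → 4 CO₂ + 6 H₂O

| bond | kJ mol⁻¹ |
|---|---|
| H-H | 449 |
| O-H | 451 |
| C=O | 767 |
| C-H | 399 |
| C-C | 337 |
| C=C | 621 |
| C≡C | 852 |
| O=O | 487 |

Reaction 2, by 2559 kJ

Reaction 1:
  Bonds broken (reactants):
    C≡C: 1 × 852 = 852
    C-C: 1 × 337 = 337
    C-H: 4 × 399 = 1596
    H-H: 1 × 449 = 449
    Σ(broken) = 3234 kJ
  Bonds formed (products):
    C-C: 1 × 337 = 337
    C-H: 6 × 399 = 2394
    C=C: 1 × 621 = 621
    Σ(formed) = 3352 kJ
  ΔH_1 = 3234 − 3352 = −118 kJ
Reaction 2:
  Bonds broken (reactants):
    C-C: 2 × 337 = 674
    C-H: 12 × 399 = 4788
    O=O: 7 × 487 = 3409
    Σ(broken) = 8871 kJ
  Bonds formed (products):
    C=O: 8 × 767 = 6136
    O-H: 12 × 451 = 5412
    Σ(formed) = 11548 kJ
  ΔH_2 = 8871 − 11548 = −2677 kJ
ΔH_1 − ΔH_2 = +2559 kJ, so reaction 2 has the more negative ΔH; |ΔH_1 − ΔH_2| = 2559 kJ.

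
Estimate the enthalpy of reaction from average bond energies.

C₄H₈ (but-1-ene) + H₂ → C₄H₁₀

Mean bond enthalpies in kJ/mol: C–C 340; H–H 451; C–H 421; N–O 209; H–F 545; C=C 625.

Bonds broken (reactants):
  C–C: 2 × 340 = 680
  C–H: 8 × 421 = 3368
  C=C: 1 × 625 = 625
  H–H: 1 × 451 = 451
  Σ(broken) = 5124 kJ
Bonds formed (products):
  C–C: 3 × 340 = 1020
  C–H: 10 × 421 = 4210
  Σ(formed) = 5230 kJ
ΔH = Σ(broken) − Σ(formed) = 5124 − 5230 = −106 kJ

ΔH ≈ −106 kJ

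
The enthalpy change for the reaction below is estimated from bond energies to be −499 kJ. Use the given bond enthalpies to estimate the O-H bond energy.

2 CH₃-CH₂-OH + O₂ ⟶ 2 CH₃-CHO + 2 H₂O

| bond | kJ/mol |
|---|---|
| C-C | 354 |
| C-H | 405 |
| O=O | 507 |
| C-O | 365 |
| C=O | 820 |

D(O-H) ≈ 453 kJ/mol

Let D be the O-H bond energy.
Σ(broken) = 2×354 + 10×405 + 2×365 + 2×D + 1×507 = 5995 + 2D
Σ(formed) = 2×354 + 8×405 + 2×820 + 4×D = 5588 + 4D
ΔH = Σ(broken) − Σ(formed) = (5995 + 2D) − (5588 + 4D) = +407 − 2D
Setting this equal to −499 kJ gives 2D = 906, so D = 453 kJ/mol.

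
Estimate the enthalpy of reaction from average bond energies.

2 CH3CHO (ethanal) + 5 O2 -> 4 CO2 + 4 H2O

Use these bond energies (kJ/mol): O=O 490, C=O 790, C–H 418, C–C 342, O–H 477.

ΔH ≈ −2078 kJ

Bonds broken (reactants):
  C–C: 2 × 342 = 684
  C–H: 8 × 418 = 3344
  C=O: 2 × 790 = 1580
  O=O: 5 × 490 = 2450
  Σ(broken) = 8058 kJ
Bonds formed (products):
  C=O: 8 × 790 = 6320
  O–H: 8 × 477 = 3816
  Σ(formed) = 10136 kJ
ΔH = Σ(broken) − Σ(formed) = 8058 − 10136 = −2078 kJ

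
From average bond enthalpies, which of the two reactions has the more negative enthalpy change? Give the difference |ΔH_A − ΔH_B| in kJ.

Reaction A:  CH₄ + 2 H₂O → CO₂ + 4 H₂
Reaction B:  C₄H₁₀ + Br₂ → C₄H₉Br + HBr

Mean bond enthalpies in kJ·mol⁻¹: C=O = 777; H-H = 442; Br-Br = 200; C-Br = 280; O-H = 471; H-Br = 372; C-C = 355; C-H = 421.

Reaction A:
  Bonds broken (reactants):
    C-H: 4 × 421 = 1684
    O-H: 4 × 471 = 1884
    Σ(broken) = 3568 kJ
  Bonds formed (products):
    C=O: 2 × 777 = 1554
    H-H: 4 × 442 = 1768
    Σ(formed) = 3322 kJ
  ΔH_A = 3568 − 3322 = +246 kJ
Reaction B:
  Bonds broken (reactants):
    Br-Br: 1 × 200 = 200
    C-C: 3 × 355 = 1065
    C-H: 10 × 421 = 4210
    Σ(broken) = 5475 kJ
  Bonds formed (products):
    C-Br: 1 × 280 = 280
    C-C: 3 × 355 = 1065
    C-H: 9 × 421 = 3789
    H-Br: 1 × 372 = 372
    Σ(formed) = 5506 kJ
  ΔH_B = 5475 − 5506 = −31 kJ
ΔH_A − ΔH_B = +277 kJ, so reaction B has the more negative ΔH; |ΔH_A − ΔH_B| = 277 kJ.

Reaction B, by 277 kJ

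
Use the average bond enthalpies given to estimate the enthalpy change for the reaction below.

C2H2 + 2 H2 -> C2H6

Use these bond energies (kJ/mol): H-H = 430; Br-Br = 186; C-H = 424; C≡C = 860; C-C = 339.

ΔH ≈ −315 kJ

Bonds broken (reactants):
  C≡C: 1 × 860 = 860
  C-H: 2 × 424 = 848
  H-H: 2 × 430 = 860
  Σ(broken) = 2568 kJ
Bonds formed (products):
  C-C: 1 × 339 = 339
  C-H: 6 × 424 = 2544
  Σ(formed) = 2883 kJ
ΔH = Σ(broken) − Σ(formed) = 2568 − 2883 = −315 kJ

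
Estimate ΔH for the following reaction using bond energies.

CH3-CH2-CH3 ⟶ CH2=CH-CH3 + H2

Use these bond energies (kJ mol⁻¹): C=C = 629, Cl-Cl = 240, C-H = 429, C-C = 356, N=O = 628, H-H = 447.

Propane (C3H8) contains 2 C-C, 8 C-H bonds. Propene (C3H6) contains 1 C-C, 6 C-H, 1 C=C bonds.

Bonds broken (reactants):
  C-C: 2 × 356 = 712
  C-H: 8 × 429 = 3432
  Σ(broken) = 4144 kJ
Bonds formed (products):
  C-C: 1 × 356 = 356
  C-H: 6 × 429 = 2574
  C=C: 1 × 629 = 629
  H-H: 1 × 447 = 447
  Σ(formed) = 4006 kJ
ΔH = Σ(broken) − Σ(formed) = 4144 − 4006 = +138 kJ

ΔH ≈ +138 kJ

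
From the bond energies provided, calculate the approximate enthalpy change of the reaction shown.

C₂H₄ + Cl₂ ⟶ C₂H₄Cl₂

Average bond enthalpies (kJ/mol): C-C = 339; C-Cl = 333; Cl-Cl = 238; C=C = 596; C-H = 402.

Bonds broken (reactants):
  C-H: 4 × 402 = 1608
  C=C: 1 × 596 = 596
  Cl-Cl: 1 × 238 = 238
  Σ(broken) = 2442 kJ
Bonds formed (products):
  C-C: 1 × 339 = 339
  C-Cl: 2 × 333 = 666
  C-H: 4 × 402 = 1608
  Σ(formed) = 2613 kJ
ΔH = Σ(broken) − Σ(formed) = 2442 − 2613 = −171 kJ

ΔH ≈ −171 kJ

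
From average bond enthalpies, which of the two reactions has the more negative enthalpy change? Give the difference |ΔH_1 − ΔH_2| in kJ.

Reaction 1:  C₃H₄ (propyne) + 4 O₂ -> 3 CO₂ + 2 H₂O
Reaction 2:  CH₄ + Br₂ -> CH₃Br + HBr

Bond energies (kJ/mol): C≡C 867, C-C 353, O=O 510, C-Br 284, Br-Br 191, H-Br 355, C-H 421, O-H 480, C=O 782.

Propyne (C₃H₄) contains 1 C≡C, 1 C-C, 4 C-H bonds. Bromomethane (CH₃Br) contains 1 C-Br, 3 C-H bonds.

Reaction 1:
  Bonds broken (reactants):
    C≡C: 1 × 867 = 867
    C-C: 1 × 353 = 353
    C-H: 4 × 421 = 1684
    O=O: 4 × 510 = 2040
    Σ(broken) = 4944 kJ
  Bonds formed (products):
    C=O: 6 × 782 = 4692
    O-H: 4 × 480 = 1920
    Σ(formed) = 6612 kJ
  ΔH_1 = 4944 − 6612 = −1668 kJ
Reaction 2:
  Bonds broken (reactants):
    Br-Br: 1 × 191 = 191
    C-H: 4 × 421 = 1684
    Σ(broken) = 1875 kJ
  Bonds formed (products):
    C-Br: 1 × 284 = 284
    C-H: 3 × 421 = 1263
    H-Br: 1 × 355 = 355
    Σ(formed) = 1902 kJ
  ΔH_2 = 1875 − 1902 = −27 kJ
ΔH_1 − ΔH_2 = −1641 kJ, so reaction 1 has the more negative ΔH; |ΔH_1 − ΔH_2| = 1641 kJ.

Reaction 1, by 1641 kJ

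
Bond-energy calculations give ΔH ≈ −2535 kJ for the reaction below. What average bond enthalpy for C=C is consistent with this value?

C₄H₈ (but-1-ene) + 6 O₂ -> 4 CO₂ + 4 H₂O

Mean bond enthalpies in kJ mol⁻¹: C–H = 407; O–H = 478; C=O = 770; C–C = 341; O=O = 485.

D(C=C) ≈ 601 kJ/mol

Let D be the C=C bond energy.
Σ(broken) = 2×341 + 8×407 + 1×D + 6×485 = 6848 + D
Σ(formed) = 8×770 + 8×478 = 9984
ΔH = Σ(broken) − Σ(formed) = (6848 + D) − (9984) = −3136 + D
Setting this equal to −2535 kJ gives D = 601 kJ/mol.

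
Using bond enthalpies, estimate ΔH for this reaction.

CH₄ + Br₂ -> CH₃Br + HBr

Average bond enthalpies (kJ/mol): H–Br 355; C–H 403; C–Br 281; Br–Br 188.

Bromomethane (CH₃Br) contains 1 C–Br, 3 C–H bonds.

ΔH ≈ −45 kJ

Bonds broken (reactants):
  Br–Br: 1 × 188 = 188
  C–H: 4 × 403 = 1612
  Σ(broken) = 1800 kJ
Bonds formed (products):
  C–Br: 1 × 281 = 281
  C–H: 3 × 403 = 1209
  H–Br: 1 × 355 = 355
  Σ(formed) = 1845 kJ
ΔH = Σ(broken) − Σ(formed) = 1800 − 1845 = −45 kJ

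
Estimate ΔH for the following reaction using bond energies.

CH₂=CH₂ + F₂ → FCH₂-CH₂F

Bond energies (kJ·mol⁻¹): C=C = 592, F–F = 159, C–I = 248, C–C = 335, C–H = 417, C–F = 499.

ΔH ≈ −582 kJ

Bonds broken (reactants):
  C–H: 4 × 417 = 1668
  C=C: 1 × 592 = 592
  F–F: 1 × 159 = 159
  Σ(broken) = 2419 kJ
Bonds formed (products):
  C–C: 1 × 335 = 335
  C–F: 2 × 499 = 998
  C–H: 4 × 417 = 1668
  Σ(formed) = 3001 kJ
ΔH = Σ(broken) − Σ(formed) = 2419 − 3001 = −582 kJ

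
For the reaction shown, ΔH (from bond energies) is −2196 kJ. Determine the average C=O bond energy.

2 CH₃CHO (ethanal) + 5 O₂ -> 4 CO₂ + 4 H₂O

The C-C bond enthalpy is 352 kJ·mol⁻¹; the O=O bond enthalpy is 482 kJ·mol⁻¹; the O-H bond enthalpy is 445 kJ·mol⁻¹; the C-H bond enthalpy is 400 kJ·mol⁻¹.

D(C=O) ≈ 825 kJ/mol

Let D be the C=O bond energy.
Σ(broken) = 2×352 + 8×400 + 2×D + 5×482 = 6314 + 2D
Σ(formed) = 8×D + 8×445 = 3560 + 8D
ΔH = Σ(broken) − Σ(formed) = (6314 + 2D) − (3560 + 8D) = +2754 − 6D
Setting this equal to −2196 kJ gives 6D = 4950, so D = 825 kJ/mol.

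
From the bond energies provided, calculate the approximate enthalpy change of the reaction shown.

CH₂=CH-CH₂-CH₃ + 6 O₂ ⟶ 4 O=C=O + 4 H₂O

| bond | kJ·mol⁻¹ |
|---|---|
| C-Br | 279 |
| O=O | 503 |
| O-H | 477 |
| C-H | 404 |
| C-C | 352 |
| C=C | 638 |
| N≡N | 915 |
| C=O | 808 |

ΔH ≈ −2688 kJ

Bonds broken (reactants):
  C-C: 2 × 352 = 704
  C-H: 8 × 404 = 3232
  C=C: 1 × 638 = 638
  O=O: 6 × 503 = 3018
  Σ(broken) = 7592 kJ
Bonds formed (products):
  C=O: 8 × 808 = 6464
  O-H: 8 × 477 = 3816
  Σ(formed) = 10280 kJ
ΔH = Σ(broken) − Σ(formed) = 7592 − 10280 = −2688 kJ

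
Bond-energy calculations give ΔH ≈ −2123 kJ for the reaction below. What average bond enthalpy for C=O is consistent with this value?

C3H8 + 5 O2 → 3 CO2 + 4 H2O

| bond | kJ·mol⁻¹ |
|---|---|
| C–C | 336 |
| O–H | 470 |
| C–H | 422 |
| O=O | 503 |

Let D be the C=O bond energy.
Σ(broken) = 2×336 + 8×422 + 5×503 = 6563
Σ(formed) = 6×D + 8×470 = 3760 + 6D
ΔH = Σ(broken) − Σ(formed) = (6563) − (3760 + 6D) = +2803 − 6D
Setting this equal to −2123 kJ gives 6D = 4926, so D = 821 kJ/mol.

D(C=O) ≈ 821 kJ/mol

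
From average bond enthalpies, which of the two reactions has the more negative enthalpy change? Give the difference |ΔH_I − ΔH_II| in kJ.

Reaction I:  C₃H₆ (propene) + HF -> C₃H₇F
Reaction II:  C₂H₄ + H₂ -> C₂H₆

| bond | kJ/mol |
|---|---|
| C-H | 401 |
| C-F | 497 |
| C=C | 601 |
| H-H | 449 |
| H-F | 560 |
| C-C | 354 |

Reaction II, by 15 kJ

Reaction I:
  Bonds broken (reactants):
    C-C: 1 × 354 = 354
    C-H: 6 × 401 = 2406
    C=C: 1 × 601 = 601
    H-F: 1 × 560 = 560
    Σ(broken) = 3921 kJ
  Bonds formed (products):
    C-C: 2 × 354 = 708
    C-F: 1 × 497 = 497
    C-H: 7 × 401 = 2807
    Σ(formed) = 4012 kJ
  ΔH_I = 3921 − 4012 = −91 kJ
Reaction II:
  Bonds broken (reactants):
    C-H: 4 × 401 = 1604
    C=C: 1 × 601 = 601
    H-H: 1 × 449 = 449
    Σ(broken) = 2654 kJ
  Bonds formed (products):
    C-C: 1 × 354 = 354
    C-H: 6 × 401 = 2406
    Σ(formed) = 2760 kJ
  ΔH_II = 2654 − 2760 = −106 kJ
ΔH_I − ΔH_II = +15 kJ, so reaction II has the more negative ΔH; |ΔH_I − ΔH_II| = 15 kJ.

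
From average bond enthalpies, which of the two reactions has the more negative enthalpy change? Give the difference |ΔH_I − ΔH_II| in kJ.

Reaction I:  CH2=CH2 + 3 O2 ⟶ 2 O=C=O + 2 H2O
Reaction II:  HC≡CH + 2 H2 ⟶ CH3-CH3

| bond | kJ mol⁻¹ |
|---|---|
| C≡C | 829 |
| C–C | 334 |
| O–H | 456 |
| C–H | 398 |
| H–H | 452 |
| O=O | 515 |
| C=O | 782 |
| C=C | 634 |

Reaction I:
  Bonds broken (reactants):
    C–H: 4 × 398 = 1592
    C=C: 1 × 634 = 634
    O=O: 3 × 515 = 1545
    Σ(broken) = 3771 kJ
  Bonds formed (products):
    C=O: 4 × 782 = 3128
    O–H: 4 × 456 = 1824
    Σ(formed) = 4952 kJ
  ΔH_I = 3771 − 4952 = −1181 kJ
Reaction II:
  Bonds broken (reactants):
    C≡C: 1 × 829 = 829
    C–H: 2 × 398 = 796
    H–H: 2 × 452 = 904
    Σ(broken) = 2529 kJ
  Bonds formed (products):
    C–C: 1 × 334 = 334
    C–H: 6 × 398 = 2388
    Σ(formed) = 2722 kJ
  ΔH_II = 2529 − 2722 = −193 kJ
ΔH_I − ΔH_II = −988 kJ, so reaction I has the more negative ΔH; |ΔH_I − ΔH_II| = 988 kJ.

Reaction I, by 988 kJ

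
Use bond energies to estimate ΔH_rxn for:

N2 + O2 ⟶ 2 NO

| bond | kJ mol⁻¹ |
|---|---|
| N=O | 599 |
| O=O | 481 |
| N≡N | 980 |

ΔH ≈ +263 kJ

Bonds broken (reactants):
  N≡N: 1 × 980 = 980
  O=O: 1 × 481 = 481
  Σ(broken) = 1461 kJ
Bonds formed (products):
  N=O: 2 × 599 = 1198
  Σ(formed) = 1198 kJ
ΔH = Σ(broken) − Σ(formed) = 1461 − 1198 = +263 kJ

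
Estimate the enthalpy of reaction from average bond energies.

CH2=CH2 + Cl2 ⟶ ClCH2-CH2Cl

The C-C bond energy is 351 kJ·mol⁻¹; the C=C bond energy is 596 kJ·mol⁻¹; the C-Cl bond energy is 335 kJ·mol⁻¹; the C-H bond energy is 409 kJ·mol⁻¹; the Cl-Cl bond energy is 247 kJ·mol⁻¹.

ΔH ≈ −178 kJ

Bonds broken (reactants):
  C-H: 4 × 409 = 1636
  C=C: 1 × 596 = 596
  Cl-Cl: 1 × 247 = 247
  Σ(broken) = 2479 kJ
Bonds formed (products):
  C-C: 1 × 351 = 351
  C-Cl: 2 × 335 = 670
  C-H: 4 × 409 = 1636
  Σ(formed) = 2657 kJ
ΔH = Σ(broken) − Σ(formed) = 2479 − 2657 = −178 kJ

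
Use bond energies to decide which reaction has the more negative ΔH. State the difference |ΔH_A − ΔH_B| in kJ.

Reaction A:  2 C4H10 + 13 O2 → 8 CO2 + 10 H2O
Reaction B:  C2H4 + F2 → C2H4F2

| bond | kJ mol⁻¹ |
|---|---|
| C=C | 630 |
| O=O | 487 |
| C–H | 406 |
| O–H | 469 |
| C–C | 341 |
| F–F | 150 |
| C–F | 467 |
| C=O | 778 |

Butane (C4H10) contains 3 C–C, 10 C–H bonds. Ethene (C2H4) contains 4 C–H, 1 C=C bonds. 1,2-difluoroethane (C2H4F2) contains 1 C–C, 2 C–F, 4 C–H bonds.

Reaction A:
  Bonds broken (reactants):
    C–C: 6 × 341 = 2046
    C–H: 20 × 406 = 8120
    O=O: 13 × 487 = 6331
    Σ(broken) = 16497 kJ
  Bonds formed (products):
    C=O: 16 × 778 = 12448
    O–H: 20 × 469 = 9380
    Σ(formed) = 21828 kJ
  ΔH_A = 16497 − 21828 = −5331 kJ
Reaction B:
  Bonds broken (reactants):
    C–H: 4 × 406 = 1624
    C=C: 1 × 630 = 630
    F–F: 1 × 150 = 150
    Σ(broken) = 2404 kJ
  Bonds formed (products):
    C–C: 1 × 341 = 341
    C–F: 2 × 467 = 934
    C–H: 4 × 406 = 1624
    Σ(formed) = 2899 kJ
  ΔH_B = 2404 − 2899 = −495 kJ
ΔH_A − ΔH_B = −4836 kJ, so reaction A has the more negative ΔH; |ΔH_A − ΔH_B| = 4836 kJ.

Reaction A, by 4836 kJ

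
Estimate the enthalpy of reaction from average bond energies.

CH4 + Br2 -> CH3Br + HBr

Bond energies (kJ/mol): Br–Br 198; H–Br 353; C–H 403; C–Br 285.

Bonds broken (reactants):
  Br–Br: 1 × 198 = 198
  C–H: 4 × 403 = 1612
  Σ(broken) = 1810 kJ
Bonds formed (products):
  C–Br: 1 × 285 = 285
  C–H: 3 × 403 = 1209
  H–Br: 1 × 353 = 353
  Σ(formed) = 1847 kJ
ΔH = Σ(broken) − Σ(formed) = 1810 − 1847 = −37 kJ

ΔH ≈ −37 kJ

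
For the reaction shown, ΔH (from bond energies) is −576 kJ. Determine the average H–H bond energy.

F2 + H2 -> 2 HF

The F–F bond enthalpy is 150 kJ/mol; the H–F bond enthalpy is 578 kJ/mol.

D(H–H) ≈ 430 kJ/mol

Let D be the H–H bond energy.
Σ(broken) = 1×150 + 1×D = 150 + D
Σ(formed) = 2×578 = 1156
ΔH = Σ(broken) − Σ(formed) = (150 + D) − (1156) = −1006 + D
Setting this equal to −576 kJ gives D = 430 kJ/mol.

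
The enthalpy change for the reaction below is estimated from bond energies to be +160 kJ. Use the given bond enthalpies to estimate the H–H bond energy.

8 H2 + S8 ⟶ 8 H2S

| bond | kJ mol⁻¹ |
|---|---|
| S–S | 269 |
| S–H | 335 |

Let D be the H–H bond energy.
Σ(broken) = 8×D + 8×269 = 2152 + 8D
Σ(formed) = 16×335 = 5360
ΔH = Σ(broken) − Σ(formed) = (2152 + 8D) − (5360) = −3208 + 8D
Setting this equal to +160 kJ gives 8D = 3368, so D = 421 kJ/mol.

D(H–H) ≈ 421 kJ/mol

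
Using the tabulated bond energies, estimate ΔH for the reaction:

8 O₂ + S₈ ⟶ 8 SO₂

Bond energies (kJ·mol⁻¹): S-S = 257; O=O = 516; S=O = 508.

Bonds broken (reactants):
  O=O: 8 × 516 = 4128
  S-S: 8 × 257 = 2056
  Σ(broken) = 6184 kJ
Bonds formed (products):
  S=O: 16 × 508 = 8128
  Σ(formed) = 8128 kJ
ΔH = Σ(broken) − Σ(formed) = 6184 − 8128 = −1944 kJ

ΔH ≈ −1944 kJ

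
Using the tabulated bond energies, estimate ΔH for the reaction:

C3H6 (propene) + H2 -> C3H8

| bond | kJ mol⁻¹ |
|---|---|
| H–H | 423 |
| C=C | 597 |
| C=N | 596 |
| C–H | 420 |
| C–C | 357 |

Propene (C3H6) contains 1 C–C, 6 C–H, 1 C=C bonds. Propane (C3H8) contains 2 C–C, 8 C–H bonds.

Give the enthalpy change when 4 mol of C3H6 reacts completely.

Bonds broken (reactants):
  C–C: 1 × 357 = 357
  C–H: 6 × 420 = 2520
  C=C: 1 × 597 = 597
  H–H: 1 × 423 = 423
  Σ(broken) = 3897 kJ
Bonds formed (products):
  C–C: 2 × 357 = 714
  C–H: 8 × 420 = 3360
  Σ(formed) = 4074 kJ
ΔH = Σ(broken) − Σ(formed) = 3897 − 4074 = −177 kJ
For 4× the reaction as written: 4 × (−177) = −708 kJ

ΔH = −708 kJ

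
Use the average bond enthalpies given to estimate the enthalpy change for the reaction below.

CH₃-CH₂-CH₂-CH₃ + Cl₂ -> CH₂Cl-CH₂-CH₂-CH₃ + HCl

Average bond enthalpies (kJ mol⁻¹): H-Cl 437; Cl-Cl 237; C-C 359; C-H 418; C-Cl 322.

Bonds broken (reactants):
  C-C: 3 × 359 = 1077
  C-H: 10 × 418 = 4180
  Cl-Cl: 1 × 237 = 237
  Σ(broken) = 5494 kJ
Bonds formed (products):
  C-C: 3 × 359 = 1077
  C-Cl: 1 × 322 = 322
  C-H: 9 × 418 = 3762
  H-Cl: 1 × 437 = 437
  Σ(formed) = 5598 kJ
ΔH = Σ(broken) − Σ(formed) = 5494 − 5598 = −104 kJ

ΔH ≈ −104 kJ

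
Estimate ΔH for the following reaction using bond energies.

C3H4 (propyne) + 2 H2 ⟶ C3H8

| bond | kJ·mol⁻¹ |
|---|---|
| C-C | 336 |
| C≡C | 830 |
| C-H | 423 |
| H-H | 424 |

ΔH ≈ −350 kJ

Bonds broken (reactants):
  C≡C: 1 × 830 = 830
  C-C: 1 × 336 = 336
  C-H: 4 × 423 = 1692
  H-H: 2 × 424 = 848
  Σ(broken) = 3706 kJ
Bonds formed (products):
  C-C: 2 × 336 = 672
  C-H: 8 × 423 = 3384
  Σ(formed) = 4056 kJ
ΔH = Σ(broken) − Σ(formed) = 3706 − 4056 = −350 kJ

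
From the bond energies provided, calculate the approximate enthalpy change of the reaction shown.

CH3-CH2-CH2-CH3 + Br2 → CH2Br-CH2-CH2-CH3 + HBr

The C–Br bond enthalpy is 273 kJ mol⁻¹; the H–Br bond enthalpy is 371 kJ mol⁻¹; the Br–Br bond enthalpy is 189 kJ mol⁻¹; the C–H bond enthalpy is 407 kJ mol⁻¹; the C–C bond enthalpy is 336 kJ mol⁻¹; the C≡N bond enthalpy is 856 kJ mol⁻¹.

ΔH ≈ −48 kJ

Bonds broken (reactants):
  Br–Br: 1 × 189 = 189
  C–C: 3 × 336 = 1008
  C–H: 10 × 407 = 4070
  Σ(broken) = 5267 kJ
Bonds formed (products):
  C–Br: 1 × 273 = 273
  C–C: 3 × 336 = 1008
  C–H: 9 × 407 = 3663
  H–Br: 1 × 371 = 371
  Σ(formed) = 5315 kJ
ΔH = Σ(broken) − Σ(formed) = 5267 − 5315 = −48 kJ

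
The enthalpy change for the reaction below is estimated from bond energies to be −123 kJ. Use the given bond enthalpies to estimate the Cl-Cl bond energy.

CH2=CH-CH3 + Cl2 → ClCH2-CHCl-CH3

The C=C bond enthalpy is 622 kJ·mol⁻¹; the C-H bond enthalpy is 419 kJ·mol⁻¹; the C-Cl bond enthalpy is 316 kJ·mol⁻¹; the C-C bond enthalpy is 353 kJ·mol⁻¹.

Let D be the Cl-Cl bond energy.
Σ(broken) = 1×353 + 6×419 + 1×622 + 1×D = 3489 + D
Σ(formed) = 2×353 + 2×316 + 6×419 = 3852
ΔH = Σ(broken) − Σ(formed) = (3489 + D) − (3852) = −363 + D
Setting this equal to −123 kJ gives D = 240 kJ/mol.

D(Cl-Cl) ≈ 240 kJ/mol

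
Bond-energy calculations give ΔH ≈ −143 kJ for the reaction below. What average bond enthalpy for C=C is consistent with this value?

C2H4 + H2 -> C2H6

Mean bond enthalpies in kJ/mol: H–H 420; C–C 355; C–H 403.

Let D be the C=C bond energy.
Σ(broken) = 4×403 + 1×D + 1×420 = 2032 + D
Σ(formed) = 1×355 + 6×403 = 2773
ΔH = Σ(broken) − Σ(formed) = (2032 + D) − (2773) = −741 + D
Setting this equal to −143 kJ gives D = 598 kJ/mol.

D(C=C) ≈ 598 kJ/mol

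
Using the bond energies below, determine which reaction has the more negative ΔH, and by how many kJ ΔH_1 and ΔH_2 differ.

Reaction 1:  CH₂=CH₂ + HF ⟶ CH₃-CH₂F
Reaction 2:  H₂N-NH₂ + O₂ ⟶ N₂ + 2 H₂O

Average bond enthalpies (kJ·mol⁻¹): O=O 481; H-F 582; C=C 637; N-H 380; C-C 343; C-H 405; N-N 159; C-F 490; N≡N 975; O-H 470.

Reaction 2, by 676 kJ

Reaction 1:
  Bonds broken (reactants):
    C-H: 4 × 405 = 1620
    C=C: 1 × 637 = 637
    H-F: 1 × 582 = 582
    Σ(broken) = 2839 kJ
  Bonds formed (products):
    C-C: 1 × 343 = 343
    C-F: 1 × 490 = 490
    C-H: 5 × 405 = 2025
    Σ(formed) = 2858 kJ
  ΔH_1 = 2839 − 2858 = −19 kJ
Reaction 2:
  Bonds broken (reactants):
    N-H: 4 × 380 = 1520
    N-N: 1 × 159 = 159
    O=O: 1 × 481 = 481
    Σ(broken) = 2160 kJ
  Bonds formed (products):
    N≡N: 1 × 975 = 975
    O-H: 4 × 470 = 1880
    Σ(formed) = 2855 kJ
  ΔH_2 = 2160 − 2855 = −695 kJ
ΔH_1 − ΔH_2 = +676 kJ, so reaction 2 has the more negative ΔH; |ΔH_1 − ΔH_2| = 676 kJ.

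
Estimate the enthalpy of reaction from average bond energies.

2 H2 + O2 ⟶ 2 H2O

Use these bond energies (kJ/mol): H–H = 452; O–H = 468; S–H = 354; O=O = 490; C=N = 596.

Bonds broken (reactants):
  H–H: 2 × 452 = 904
  O=O: 1 × 490 = 490
  Σ(broken) = 1394 kJ
Bonds formed (products):
  O–H: 4 × 468 = 1872
  Σ(formed) = 1872 kJ
ΔH = Σ(broken) − Σ(formed) = 1394 − 1872 = −478 kJ

ΔH ≈ −478 kJ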